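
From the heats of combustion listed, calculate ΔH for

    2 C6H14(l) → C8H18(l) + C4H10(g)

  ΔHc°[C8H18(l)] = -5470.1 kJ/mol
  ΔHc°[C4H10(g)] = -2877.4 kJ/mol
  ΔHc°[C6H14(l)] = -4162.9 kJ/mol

ΔH = 21.7 kJ/mol

Using ΔH = Σ nΔHc°(reactants) − Σ nΔHc°(products):
= [2·(-4162.9)] − [1·(-5470.1) + 1·(-2877.4)]
= 21.7 kJ/mol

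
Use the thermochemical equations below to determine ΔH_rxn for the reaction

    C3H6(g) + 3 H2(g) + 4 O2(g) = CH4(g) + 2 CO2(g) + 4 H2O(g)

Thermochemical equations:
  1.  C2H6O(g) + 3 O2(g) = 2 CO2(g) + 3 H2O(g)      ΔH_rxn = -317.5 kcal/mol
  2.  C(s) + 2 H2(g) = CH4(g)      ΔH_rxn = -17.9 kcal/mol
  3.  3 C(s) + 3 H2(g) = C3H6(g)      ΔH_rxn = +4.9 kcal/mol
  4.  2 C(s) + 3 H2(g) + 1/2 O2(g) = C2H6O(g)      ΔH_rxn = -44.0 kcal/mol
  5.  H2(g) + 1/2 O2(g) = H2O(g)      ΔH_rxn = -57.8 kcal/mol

eq. 1 as written: -317.5 kcal/mol
eq. 2 as written: -17.9 kcal/mol
eq. 3 reversed: -4.9 kcal/mol
eq. 4 as written: -44.0 kcal/mol
eq. 5 as written: -57.8 kcal/mol
Summing the manipulated equations, ΔH_rxn = (1)·(-317.5) + (1)·(-17.9) + (-1)·(+4.9) + (1)·(-44.0) + (1)·(-57.8) = -442.1 kcal/mol

ΔH_rxn = -442.1 kcal/mol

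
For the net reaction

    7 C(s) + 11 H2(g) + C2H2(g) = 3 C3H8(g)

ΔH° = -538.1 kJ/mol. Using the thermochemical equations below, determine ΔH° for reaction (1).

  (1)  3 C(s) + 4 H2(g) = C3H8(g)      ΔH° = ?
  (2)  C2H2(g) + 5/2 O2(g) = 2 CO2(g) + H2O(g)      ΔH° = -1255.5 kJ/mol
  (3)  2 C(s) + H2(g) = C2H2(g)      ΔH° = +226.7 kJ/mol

ΔH° = -103.8 kJ/mol

(1) × 3 (scale by 3 for the 3 C3H8(g)): contributes 3·x
(2): not needed (CO2(g) appears nowhere else).
(3) reversed: -226.7 kJ/mol
-538.1 = (-226.7) + 3·x
x = (-538.1 − (-226.7)) / (3) = -103.8 kJ/mol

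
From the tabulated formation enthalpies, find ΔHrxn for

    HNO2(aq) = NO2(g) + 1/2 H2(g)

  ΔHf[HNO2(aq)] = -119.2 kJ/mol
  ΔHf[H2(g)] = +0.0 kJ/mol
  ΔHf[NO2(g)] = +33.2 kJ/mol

ΔHrxn = 152.4 kJ/mol

ΔH°rxn = Σ nΔHf°(products) − Σ nΔHf°(reactants).
Products: 1·(+33.2) + 1/2·(+0.0) = +33.2
Reactants: 1·(-119.2) = -119.2
ΔHrxn = (+33.2) − (-119.2) = 152.4 kJ/mol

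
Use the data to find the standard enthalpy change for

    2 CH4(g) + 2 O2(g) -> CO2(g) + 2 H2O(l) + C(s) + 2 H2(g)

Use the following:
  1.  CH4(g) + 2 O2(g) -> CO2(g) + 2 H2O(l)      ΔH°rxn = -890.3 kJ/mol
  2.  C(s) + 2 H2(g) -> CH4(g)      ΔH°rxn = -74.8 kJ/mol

ΔH°rxn = -815.5 kJ/mol

eq. 1 as written: -890.3 kJ/mol
eq. 2 reversed: +74.8 kJ/mol
Summing the manipulated equations, ΔH°rxn = (-890.3) + (+74.8) = -815.5 kJ/mol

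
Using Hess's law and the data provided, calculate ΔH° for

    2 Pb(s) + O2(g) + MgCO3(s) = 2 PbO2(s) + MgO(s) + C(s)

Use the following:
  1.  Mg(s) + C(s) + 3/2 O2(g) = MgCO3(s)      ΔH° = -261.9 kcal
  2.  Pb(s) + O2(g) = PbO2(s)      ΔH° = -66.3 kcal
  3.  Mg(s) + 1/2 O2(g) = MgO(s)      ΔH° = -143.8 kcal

eq. 1 reversed (MgCO3(s) must end up as a reactant): +261.9 kcal
eq. 2 × 2 (scale by 2 for the 2 PbO2(s)): (2)·(-66.3) = -132.6 kcal
eq. 3 as written (MgO(s) already on the product side): -143.8 kcal
ΔH° = (-1)·(-261.9) + (2)·(-66.3) + (1)·(-143.8) = -14.5 kcal

ΔH° = -14.5 kcal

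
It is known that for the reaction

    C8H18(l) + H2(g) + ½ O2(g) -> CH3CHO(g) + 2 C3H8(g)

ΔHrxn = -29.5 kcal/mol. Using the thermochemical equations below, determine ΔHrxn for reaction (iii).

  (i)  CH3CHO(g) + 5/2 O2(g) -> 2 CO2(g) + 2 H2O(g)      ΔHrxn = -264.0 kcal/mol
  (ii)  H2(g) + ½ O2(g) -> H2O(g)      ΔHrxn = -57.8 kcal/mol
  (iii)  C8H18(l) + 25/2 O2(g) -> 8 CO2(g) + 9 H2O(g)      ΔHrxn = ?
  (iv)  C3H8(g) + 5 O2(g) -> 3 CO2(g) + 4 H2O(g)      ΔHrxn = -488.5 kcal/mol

ΔHrxn = -1212.7 kcal/mol

(i) reversed (reverse to put CH3CHO(g) on the product side): +264.0 kcal/mol
(ii) as written (H2(g) already on the reactant side): -57.8 kcal/mol
(iii) as written (C8H18(l) already on the reactant side): contributes x
(iv) reversed and × 2 (C3H8(g) must end up as a product; ×2 to match 2 C3H8(g) in the target): (-2)·(-488.5) = +977.0 kcal/mol
-29.5 = (+264.0) + (-57.8) + (+977.0) + x
x = (-29.5 − (+1183.2)) / (1) = -1212.7 kcal/mol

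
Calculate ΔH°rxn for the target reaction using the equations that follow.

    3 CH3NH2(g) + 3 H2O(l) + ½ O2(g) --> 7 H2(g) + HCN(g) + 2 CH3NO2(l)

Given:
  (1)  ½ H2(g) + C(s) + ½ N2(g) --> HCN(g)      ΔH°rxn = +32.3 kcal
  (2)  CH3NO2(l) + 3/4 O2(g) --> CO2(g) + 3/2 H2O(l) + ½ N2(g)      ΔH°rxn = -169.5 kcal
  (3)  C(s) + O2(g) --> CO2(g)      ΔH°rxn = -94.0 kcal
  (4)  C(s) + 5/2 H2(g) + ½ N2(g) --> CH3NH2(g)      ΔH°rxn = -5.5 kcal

ΔH°rxn = 199.8 kcal

(1) as written (HCN(g) already on the product side): +32.3 kcal
(2) reversed and × 2 (CH3NO2(l) must end up as a product; scale by 2 for the 2 CH3NO2(l)): (-2)·(-169.5) = +339.0 kcal
(3) × 2: (2)·(-94.0) = -188.0 kcal
(4) reversed and × 3 (reverse to put CH3NH2(g) on the reactant side; scale by 3 for the 3 CH3NH2(g)): (-3)·(-5.5) = +16.5 kcal
By Hess's law, ΔH°rxn = (1)·(+32.3) + (-2)·(-169.5) + (2)·(-94.0) + (-3)·(-5.5) = 199.8 kcal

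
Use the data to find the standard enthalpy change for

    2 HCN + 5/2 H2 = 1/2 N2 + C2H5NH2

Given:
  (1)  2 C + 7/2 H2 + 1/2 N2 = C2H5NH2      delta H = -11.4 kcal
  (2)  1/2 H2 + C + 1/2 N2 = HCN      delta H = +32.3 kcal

(1) as written: -11.4 kcal
(2) reversed and × 2: (-2)·(+32.3) = -64.6 kcal
By Hess's law, delta H = (-11.4) + (-64.6) = -76.0 kcal

delta H = -76.0 kcal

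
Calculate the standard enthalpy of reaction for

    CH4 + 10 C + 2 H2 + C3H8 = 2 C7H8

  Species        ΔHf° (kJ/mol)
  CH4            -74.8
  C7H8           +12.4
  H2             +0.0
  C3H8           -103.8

ΔHrxn = 203.4 kJ/mol

ΔH°rxn = Σ nΔHf°(products) − Σ nΔHf°(reactants).
Products: 2·(+12.4) = +24.8
Reactants: 1·(-74.8) + 10·(+0.0) + 2·(+0.0) + 1·(-103.8) = -178.6
ΔHrxn = (+24.8) − (-178.6) = 203.4 kJ/mol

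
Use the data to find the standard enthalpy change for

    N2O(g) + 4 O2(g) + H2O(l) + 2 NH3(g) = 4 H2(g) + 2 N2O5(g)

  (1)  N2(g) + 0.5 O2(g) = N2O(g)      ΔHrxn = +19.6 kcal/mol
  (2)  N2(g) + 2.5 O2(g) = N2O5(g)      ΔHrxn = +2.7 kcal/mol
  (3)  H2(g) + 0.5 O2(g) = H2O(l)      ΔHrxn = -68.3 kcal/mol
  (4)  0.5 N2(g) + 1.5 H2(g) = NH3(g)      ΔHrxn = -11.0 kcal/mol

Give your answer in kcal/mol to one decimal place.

ΔHrxn = 76.1 kcal/mol

(1) reversed (reverse to put N2O(g) on the reactant side): -19.6 kcal/mol
(2) × 2 (scale by 2 for the 2 N2O5(g)): (2)·(+2.7) = +5.4 kcal/mol
(3) reversed (reverse to put H2O(l) on the reactant side): +68.3 kcal/mol
(4) reversed and × 2 (reverse to put NH3(g) on the reactant side; scale by 2 for the 2 NH3(g)): (-2)·(-11.0) = +22.0 kcal/mol
ΔHrxn = (-19.6) + (+5.4) + (+68.3) + (+22.0) = 76.1 kcal/mol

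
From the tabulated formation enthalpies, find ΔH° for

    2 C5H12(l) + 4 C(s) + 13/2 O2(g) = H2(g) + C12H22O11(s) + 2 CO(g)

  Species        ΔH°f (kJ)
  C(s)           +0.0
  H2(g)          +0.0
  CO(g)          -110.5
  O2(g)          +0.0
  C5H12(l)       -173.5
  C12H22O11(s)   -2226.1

ΔH°rxn = Σ nΔHf°(products) − Σ nΔHf°(reactants).
Products: 1·(+0.0) + 1·(-2226.1) + 2·(-110.5) = -2447.1
Reactants: 2·(-173.5) + 4·(+0.0) + 13/2·(+0.0) = -347.0
ΔH° = (-2447.1) − (-347.0) = -2100.1 kJ

ΔH° = -2100.1 kJ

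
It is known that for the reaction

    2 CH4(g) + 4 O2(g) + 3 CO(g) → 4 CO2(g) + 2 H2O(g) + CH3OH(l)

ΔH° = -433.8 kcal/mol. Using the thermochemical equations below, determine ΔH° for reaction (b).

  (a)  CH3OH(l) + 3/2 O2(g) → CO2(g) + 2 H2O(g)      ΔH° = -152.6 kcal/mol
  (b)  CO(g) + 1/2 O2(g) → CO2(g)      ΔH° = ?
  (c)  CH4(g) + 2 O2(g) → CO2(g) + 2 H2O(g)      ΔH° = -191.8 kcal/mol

ΔH° = -67.6 kcal/mol

(a) reversed: +152.6 kcal/mol
(b) × 3: contributes 3·x
(c) × 2: (2)·(-191.8) = -383.6 kcal/mol
-433.8 = (+152.6) + (-383.6) + 3·x
x = (-433.8 − (-231.0)) / (3) = -67.6 kcal/mol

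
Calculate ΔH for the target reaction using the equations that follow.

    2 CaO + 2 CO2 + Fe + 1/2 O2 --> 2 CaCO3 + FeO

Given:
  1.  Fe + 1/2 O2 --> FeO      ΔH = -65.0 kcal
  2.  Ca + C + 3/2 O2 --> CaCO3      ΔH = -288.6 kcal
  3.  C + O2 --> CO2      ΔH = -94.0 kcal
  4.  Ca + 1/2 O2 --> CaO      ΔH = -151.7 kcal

eq. 1 as written (FeO already on the product side): -65.0 kcal
eq. 2 × 2 (scale by 2 for the 2 CaCO3): (2)·(-288.6) = -577.2 kcal
eq. 3 reversed and × 2 (CO2 must end up as a reactant; ×2 to match 2 CO2 in the target): (-2)·(-94.0) = +188.0 kcal
eq. 4 reversed and × 2 (CaO must end up as a reactant; scale by 2 for the 2 CaO): (-2)·(-151.7) = +303.4 kcal
ΔH = (-65.0) + (-577.2) + (+188.0) + (+303.4) = -150.8 kcal

ΔH = -150.8 kcal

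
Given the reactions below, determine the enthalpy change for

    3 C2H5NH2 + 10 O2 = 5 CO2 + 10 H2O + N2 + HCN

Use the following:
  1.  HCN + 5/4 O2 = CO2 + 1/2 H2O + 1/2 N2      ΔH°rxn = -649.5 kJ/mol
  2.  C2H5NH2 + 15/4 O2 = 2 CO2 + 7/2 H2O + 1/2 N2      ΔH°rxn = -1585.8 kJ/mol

ΔH°rxn = -4107.9 kJ/mol

eq. 1 reversed: +649.5 kJ/mol
eq. 2 × 3: (3)·(-1585.8) = -4757.4 kJ/mol
Summing the manipulated equations, ΔH°rxn = (+649.5) + (-4757.4) = -4107.9 kJ/mol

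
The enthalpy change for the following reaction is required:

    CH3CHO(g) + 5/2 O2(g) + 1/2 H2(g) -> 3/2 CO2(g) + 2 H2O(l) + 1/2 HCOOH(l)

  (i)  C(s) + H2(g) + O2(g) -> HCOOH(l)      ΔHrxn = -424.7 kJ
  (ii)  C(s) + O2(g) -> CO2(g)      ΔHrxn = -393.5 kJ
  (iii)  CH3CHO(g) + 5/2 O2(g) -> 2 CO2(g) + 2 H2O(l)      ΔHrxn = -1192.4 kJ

ΔHrxn = -1208.0 kJ

(i) × 1/2: (1/2)·(-424.7) = -212.35 kJ
(ii) reversed and × 1/2: (-1/2)·(-393.5) = +196.75 kJ
(iii) as written: -1192.4 kJ
By Hess's law, ΔHrxn = (1/2)·(-424.7) + (-1/2)·(-393.5) + (1)·(-1192.4) = -1208.0 kJ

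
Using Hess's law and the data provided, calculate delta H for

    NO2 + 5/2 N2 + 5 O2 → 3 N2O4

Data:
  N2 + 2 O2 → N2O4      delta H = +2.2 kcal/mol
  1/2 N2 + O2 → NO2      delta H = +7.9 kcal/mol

equation 1 × 3 (×3 to match 3 N2O4 in the target): (3)·(+2.2) = +6.6 kcal/mol
equation 2 reversed (NO2 must end up as a reactant): -7.9 kcal/mol
delta H = (3)·(+2.2) + (-1)·(+7.9) = -1.3 kcal/mol

delta H = -1.3 kcal/mol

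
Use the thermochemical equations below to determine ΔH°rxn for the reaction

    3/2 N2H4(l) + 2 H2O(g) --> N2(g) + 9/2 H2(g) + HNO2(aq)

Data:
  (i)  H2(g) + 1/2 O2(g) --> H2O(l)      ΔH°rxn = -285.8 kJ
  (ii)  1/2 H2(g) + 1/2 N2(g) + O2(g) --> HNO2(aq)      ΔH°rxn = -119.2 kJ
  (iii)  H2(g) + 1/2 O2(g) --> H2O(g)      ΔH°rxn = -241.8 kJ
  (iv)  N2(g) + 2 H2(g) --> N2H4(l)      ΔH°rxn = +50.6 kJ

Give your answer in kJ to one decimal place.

(i): not needed (H2O(l) appears nowhere else).
(ii) as written (HNO2(aq) already on the product side): -119.2 kJ
(iii) reversed and × 2 (H2O(g) must end up as a reactant; scale by 2 for the 2 H2O(g)): (-2)·(-241.8) = +483.6 kJ
(iv) reversed and × 3/2 (reverse to put N2H4(l) on the reactant side; ×3/2 to match 3/2 N2H4(l) in the target): (-3/2)·(+50.6) = -75.9 kJ
Since enthalpy is a state function, ΔH°rxn = (1)·(-119.2) + (-2)·(-241.8) + (-3/2)·(+50.6) = 288.5 kJ

ΔH°rxn = 288.5 kJ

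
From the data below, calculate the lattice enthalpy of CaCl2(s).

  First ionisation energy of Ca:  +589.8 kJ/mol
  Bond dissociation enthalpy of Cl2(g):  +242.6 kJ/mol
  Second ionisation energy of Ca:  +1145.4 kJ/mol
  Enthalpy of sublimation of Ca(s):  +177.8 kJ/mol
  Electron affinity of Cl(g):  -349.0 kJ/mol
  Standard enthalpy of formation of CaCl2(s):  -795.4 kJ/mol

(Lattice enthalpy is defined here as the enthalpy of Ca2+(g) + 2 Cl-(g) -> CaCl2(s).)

U = -2253.0 kJ/mol

ΔHf° = 1·ΔHsub + 1·(ΣIE) + 1·D(Cl2) + 2·EA + U
-795.4 = 1·(+177.8) + 1·(+1735.2) + 1·(+242.6) + 2·(-349.0) + U
U = -795.4 − (+1457.6) = -2253.0 kJ/mol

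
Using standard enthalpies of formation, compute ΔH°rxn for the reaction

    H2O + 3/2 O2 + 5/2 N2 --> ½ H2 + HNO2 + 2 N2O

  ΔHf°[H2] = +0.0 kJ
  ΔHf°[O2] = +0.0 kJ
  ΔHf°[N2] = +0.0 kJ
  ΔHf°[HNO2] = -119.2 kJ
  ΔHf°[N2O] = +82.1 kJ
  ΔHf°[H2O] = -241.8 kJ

ΔH°rxn = Σ nΔHf°(products) − Σ nΔHf°(reactants).
Products: 1/2·(+0.0) + 1·(-119.2) + 2·(+82.1) = +45.0
Reactants: 1·(-241.8) + 3/2·(+0.0) + 5/2·(+0.0) = -241.8
ΔH°rxn = (+45.0) − (-241.8) = 286.8 kJ

ΔH°rxn = 286.8 kJ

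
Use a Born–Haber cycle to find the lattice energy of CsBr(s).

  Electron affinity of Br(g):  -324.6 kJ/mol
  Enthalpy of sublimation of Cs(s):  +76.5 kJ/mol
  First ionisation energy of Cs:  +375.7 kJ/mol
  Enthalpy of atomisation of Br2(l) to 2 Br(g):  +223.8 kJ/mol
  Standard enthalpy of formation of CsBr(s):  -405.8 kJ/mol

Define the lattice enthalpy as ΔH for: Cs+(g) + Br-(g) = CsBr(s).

U = -645.3 kJ/mol

ΔHf° = 1·ΔHsub + 1·(ΣIE) + 1/2·D(Br2) + 1·EA + U
-405.8 = 1·(+76.5) + 1·(+375.7) + 1/2·(+223.8) + 1·(-324.6) + U
U = -405.8 − (+239.5) = -645.3 kJ/mol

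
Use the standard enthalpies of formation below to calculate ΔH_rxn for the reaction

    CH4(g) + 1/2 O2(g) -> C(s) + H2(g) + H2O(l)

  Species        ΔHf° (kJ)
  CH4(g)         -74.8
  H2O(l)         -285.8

ΔH°rxn = Σ nΔHf°(products) − Σ nΔHf°(reactants).
Products: 1·(+0.0) + 1·(+0.0) + 1·(-285.8) = -285.8
Reactants: 1·(-74.8) + 1/2·(+0.0) = -74.8
ΔH_rxn = (-285.8) − (-74.8) = -211.0 kJ

ΔH_rxn = -211.0 kJ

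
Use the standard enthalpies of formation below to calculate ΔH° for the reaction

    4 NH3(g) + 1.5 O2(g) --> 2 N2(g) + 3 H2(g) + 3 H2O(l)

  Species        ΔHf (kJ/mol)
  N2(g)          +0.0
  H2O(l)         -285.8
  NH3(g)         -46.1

ΔH° = -673.0 kJ/mol

ΔH°rxn = Σ nΔHf°(products) − Σ nΔHf°(reactants).
Products: 2·(+0.0) + 3·(+0.0) + 3·(-285.8) = -857.4
Reactants: 4·(-46.1) + 3/2·(+0.0) = -184.4
ΔH° = (-857.4) − (-184.4) = -673.0 kJ/mol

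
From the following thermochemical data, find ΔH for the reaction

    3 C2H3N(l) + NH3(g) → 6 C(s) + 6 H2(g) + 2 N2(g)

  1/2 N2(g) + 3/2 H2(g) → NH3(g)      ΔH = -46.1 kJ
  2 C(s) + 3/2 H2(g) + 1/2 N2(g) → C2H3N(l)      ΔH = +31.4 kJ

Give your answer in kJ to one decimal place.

equation 1 reversed: +46.1 kJ
equation 2 reversed and × 3: (-3)·(+31.4) = -94.2 kJ
ΔH = (-1)·(-46.1) + (-3)·(+31.4) = -48.1 kJ

ΔH = -48.1 kJ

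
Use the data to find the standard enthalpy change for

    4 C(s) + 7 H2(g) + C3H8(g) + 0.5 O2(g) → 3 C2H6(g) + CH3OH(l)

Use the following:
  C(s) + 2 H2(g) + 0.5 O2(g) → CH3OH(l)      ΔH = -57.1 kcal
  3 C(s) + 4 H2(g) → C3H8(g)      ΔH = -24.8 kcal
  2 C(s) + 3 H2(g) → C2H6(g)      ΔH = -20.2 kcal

equation 1 as written (CH3OH(l) already on the product side): -57.1 kcal
equation 2 reversed (C3H8(g) must end up as a reactant): +24.8 kcal
equation 3 × 3 (scale by 3 for the 3 C2H6(g)): (3)·(-20.2) = -60.6 kcal
Since enthalpy is a state function, ΔH = (-57.1) + (+24.8) + (-60.6) = -92.9 kcal

ΔH = -92.9 kcal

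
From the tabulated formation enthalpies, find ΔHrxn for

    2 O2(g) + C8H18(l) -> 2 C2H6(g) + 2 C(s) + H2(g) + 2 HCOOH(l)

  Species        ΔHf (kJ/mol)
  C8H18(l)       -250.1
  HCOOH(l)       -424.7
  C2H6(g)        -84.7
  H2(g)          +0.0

Products: 2·(-84.7) + 2·(+0.0) + 1·(+0.0) + 2·(-424.7) = -1018.8
Reactants: 2·(+0.0) + 1·(-250.1) = -250.1
ΔHrxn = (-1018.8) − (-250.1) = -768.7 kJ/mol

ΔHrxn = -768.7 kJ/mol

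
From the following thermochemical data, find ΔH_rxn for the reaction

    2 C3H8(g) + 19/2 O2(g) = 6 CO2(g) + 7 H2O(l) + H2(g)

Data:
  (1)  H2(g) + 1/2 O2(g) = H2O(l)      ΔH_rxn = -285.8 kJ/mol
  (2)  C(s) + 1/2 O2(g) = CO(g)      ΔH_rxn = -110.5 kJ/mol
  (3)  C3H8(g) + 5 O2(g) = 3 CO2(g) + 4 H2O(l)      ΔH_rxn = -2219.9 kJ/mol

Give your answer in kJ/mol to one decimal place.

ΔH_rxn = -4154.0 kJ/mol

(1) reversed (reverse to put H2(g) on the product side): +285.8 kJ/mol
(2): not needed (C(s) appears nowhere else).
(3) × 2 (×2 to match 2 C3H8(g) in the target): (2)·(-2219.9) = -4439.8 kJ/mol
Combining the equations, ΔH_rxn = (-1)·(-285.8) + (2)·(-2219.9) = -4154.0 kJ/mol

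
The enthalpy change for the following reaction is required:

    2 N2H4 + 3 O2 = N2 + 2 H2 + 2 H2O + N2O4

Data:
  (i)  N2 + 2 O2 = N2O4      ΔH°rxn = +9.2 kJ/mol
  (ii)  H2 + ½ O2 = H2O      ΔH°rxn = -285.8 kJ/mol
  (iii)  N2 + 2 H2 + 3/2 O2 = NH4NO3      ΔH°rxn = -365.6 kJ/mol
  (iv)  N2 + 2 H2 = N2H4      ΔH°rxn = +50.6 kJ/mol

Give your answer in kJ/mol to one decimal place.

(i) as written (N2O4 already on the product side): +9.2 kJ/mol
(ii) × 2 (scale by 2 for the 2 H2O): (2)·(-285.8) = -571.6 kJ/mol
(iii): not needed (NH4NO3 appears nowhere else).
(iv) reversed and × 2 (reverse to put N2H4 on the reactant side; ×2 to match 2 N2H4 in the target): (-2)·(+50.6) = -101.2 kJ/mol
ΔH°rxn = (1)·(+9.2) + (2)·(-285.8) + (-2)·(+50.6) = -663.6 kJ/mol

ΔH°rxn = -663.6 kJ/mol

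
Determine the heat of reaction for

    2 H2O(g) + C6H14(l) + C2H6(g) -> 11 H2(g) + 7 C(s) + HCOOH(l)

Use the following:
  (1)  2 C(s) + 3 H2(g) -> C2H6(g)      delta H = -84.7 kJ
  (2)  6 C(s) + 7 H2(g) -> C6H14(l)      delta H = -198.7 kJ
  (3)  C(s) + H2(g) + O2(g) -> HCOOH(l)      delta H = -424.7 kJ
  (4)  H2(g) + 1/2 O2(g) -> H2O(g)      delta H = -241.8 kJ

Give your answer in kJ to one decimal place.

delta H = 342.3 kJ

(1) reversed (C2H6(g) must end up as a reactant): +84.7 kJ
(2) reversed (C6H14(l) must end up as a reactant): +198.7 kJ
(3) as written (HCOOH(l) already on the product side): -424.7 kJ
(4) reversed and × 2 (reverse to put H2O(g) on the reactant side; ×2 to match 2 H2O(g) in the target): (-2)·(-241.8) = +483.6 kJ
delta H = (+84.7) + (+198.7) + (-424.7) + (+483.6) = 342.3 kJ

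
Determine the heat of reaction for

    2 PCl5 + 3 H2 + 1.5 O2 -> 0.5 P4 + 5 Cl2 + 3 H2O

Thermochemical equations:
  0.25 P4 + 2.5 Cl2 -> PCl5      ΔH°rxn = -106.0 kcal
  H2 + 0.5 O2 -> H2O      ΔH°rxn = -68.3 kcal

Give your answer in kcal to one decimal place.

equation 1 reversed and × 2: (-2)·(-106.0) = +212.0 kcal
equation 2 × 3: (3)·(-68.3) = -204.9 kcal
ΔH°rxn = (+212.0) + (-204.9) = 7.1 kcal

ΔH°rxn = 7.1 kcal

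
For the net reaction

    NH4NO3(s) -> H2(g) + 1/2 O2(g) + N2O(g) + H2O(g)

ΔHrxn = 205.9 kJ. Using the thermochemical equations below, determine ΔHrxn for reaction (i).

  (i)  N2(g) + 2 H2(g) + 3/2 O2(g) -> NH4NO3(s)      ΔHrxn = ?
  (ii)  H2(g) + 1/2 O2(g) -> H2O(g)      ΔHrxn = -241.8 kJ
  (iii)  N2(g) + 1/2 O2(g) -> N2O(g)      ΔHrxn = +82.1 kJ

(i) reversed: contributes −x
(ii) as written: -241.8 kJ
(iii) as written: +82.1 kJ
+205.9 = (-241.8) + (+82.1) − x
x = (+205.9 − (-159.7)) / (-1) = -365.6 kJ

ΔHrxn = -365.6 kJ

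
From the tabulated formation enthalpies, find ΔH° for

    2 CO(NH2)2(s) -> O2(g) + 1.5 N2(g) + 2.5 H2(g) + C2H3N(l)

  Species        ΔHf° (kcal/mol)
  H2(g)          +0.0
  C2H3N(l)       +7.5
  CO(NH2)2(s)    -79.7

ΔH°rxn = Σ nΔHf°(products) − Σ nΔHf°(reactants).
Products: 1·(+0.0) + 3/2·(+0.0) + 5/2·(+0.0) + 1·(+7.5) = +7.5
Reactants: 2·(-79.7) = -159.4
ΔH° = (+7.5) − (-159.4) = 166.9 kcal/mol

ΔH° = 166.9 kcal/mol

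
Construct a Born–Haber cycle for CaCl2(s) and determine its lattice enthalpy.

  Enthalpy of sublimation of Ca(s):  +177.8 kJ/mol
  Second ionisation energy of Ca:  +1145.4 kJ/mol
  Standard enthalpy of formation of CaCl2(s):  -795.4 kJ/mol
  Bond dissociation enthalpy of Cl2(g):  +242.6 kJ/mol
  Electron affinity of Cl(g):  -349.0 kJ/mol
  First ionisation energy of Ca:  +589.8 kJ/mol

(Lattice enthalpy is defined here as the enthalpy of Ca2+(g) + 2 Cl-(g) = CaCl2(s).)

U = -2253.0 kJ/mol

ΔHf° = 1·ΔHsub + 1·(ΣIE) + 1·D(Cl2) + 2·EA + U
-795.4 = 1·(+177.8) + 1·(+1735.2) + 1·(+242.6) + 2·(-349.0) + U
U = -795.4 − (+1457.6) = -2253.0 kJ/mol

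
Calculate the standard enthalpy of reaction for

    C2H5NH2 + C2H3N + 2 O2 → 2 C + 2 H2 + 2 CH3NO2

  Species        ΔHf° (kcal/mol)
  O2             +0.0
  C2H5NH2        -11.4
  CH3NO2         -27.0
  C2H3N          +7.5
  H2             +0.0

ΔH_rxn = -50.1 kcal/mol

Products: 2·(+0.0) + 2·(+0.0) + 2·(-27.0) = -54.0
Reactants: 1·(-11.4) + 1·(+7.5) + 2·(+0.0) = -3.9
ΔH_rxn = (-54.0) − (-3.9) = -50.1 kcal/mol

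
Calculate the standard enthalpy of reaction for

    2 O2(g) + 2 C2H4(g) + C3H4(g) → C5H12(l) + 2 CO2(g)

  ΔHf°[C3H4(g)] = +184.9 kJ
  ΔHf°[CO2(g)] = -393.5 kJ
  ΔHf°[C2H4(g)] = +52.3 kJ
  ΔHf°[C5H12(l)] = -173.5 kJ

ΔH° = -1250.0 kJ

ΔH°rxn = Σ nΔHf°(products) − Σ nΔHf°(reactants).
Products: 1·(-173.5) + 2·(-393.5) = -960.5
Reactants: 2·(+0.0) + 2·(+52.3) + 1·(+184.9) = +289.5
ΔH° = (-960.5) − (+289.5) = -1250.0 kJ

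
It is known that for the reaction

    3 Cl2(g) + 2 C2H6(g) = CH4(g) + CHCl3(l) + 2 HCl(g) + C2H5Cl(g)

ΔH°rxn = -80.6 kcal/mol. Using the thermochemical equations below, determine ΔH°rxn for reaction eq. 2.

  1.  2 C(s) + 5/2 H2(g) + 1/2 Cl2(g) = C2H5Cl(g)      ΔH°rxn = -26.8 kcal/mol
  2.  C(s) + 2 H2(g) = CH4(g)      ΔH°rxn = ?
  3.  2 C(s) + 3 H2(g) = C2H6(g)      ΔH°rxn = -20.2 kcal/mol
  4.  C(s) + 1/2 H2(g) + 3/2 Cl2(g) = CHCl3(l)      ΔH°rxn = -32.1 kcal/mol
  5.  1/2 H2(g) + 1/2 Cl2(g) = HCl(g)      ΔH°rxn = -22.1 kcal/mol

eq. 1 as written (C2H5Cl(g) already on the product side): -26.8 kcal/mol
eq. 2 as written (CH4(g) already on the product side): contributes x
eq. 3 reversed and × 2 (reverse to put C2H6(g) on the reactant side; scale by 2 for the 2 C2H6(g)): (-2)·(-20.2) = +40.4 kcal/mol
eq. 4 as written (CHCl3(l) already on the product side): -32.1 kcal/mol
eq. 5 × 2 (×2 to match 2 HCl(g) in the target): (2)·(-22.1) = -44.2 kcal/mol
-80.6 = (-26.8) + (+40.4) + (-32.1) + (-44.2) + x
x = (-80.6 − (-62.7)) / (1) = -17.9 kcal/mol

ΔH°rxn = -17.9 kcal/mol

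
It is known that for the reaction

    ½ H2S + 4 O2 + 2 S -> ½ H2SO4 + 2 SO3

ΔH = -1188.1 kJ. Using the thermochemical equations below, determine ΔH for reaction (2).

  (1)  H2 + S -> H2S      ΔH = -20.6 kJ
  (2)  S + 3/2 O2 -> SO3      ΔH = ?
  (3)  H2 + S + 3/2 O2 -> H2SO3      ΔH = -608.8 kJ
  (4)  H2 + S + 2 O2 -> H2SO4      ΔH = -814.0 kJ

(1) reversed and × 1/2: (-1/2)·(-20.6) = +10.3 kJ
(2) × 2: contributes 2·x
(3): not needed.
(4) × 1/2: (1/2)·(-814.0) = -407.0 kJ
-1188.1 = (+10.3) + (-407.0) + 2·x
x = (-1188.1 − (-396.7)) / (2) = -395.7 kJ

ΔH = -395.7 kJ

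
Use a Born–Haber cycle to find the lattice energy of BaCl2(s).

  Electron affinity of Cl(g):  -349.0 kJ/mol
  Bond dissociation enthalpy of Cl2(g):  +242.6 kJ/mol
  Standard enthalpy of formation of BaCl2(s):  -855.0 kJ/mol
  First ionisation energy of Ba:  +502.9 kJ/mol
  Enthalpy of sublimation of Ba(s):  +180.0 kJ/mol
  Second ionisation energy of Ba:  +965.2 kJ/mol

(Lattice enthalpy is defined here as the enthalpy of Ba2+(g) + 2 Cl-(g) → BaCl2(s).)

U = -2047.7 kJ/mol

ΔHf° = 1·ΔHsub + 1·(ΣIE) + 1·D(Cl2) + 2·EA + U
-855.0 = 1·(+180.0) + 1·(+1468.1) + 1·(+242.6) + 2·(-349.0) + U
U = -855.0 − (+1192.7) = -2047.7 kJ/mol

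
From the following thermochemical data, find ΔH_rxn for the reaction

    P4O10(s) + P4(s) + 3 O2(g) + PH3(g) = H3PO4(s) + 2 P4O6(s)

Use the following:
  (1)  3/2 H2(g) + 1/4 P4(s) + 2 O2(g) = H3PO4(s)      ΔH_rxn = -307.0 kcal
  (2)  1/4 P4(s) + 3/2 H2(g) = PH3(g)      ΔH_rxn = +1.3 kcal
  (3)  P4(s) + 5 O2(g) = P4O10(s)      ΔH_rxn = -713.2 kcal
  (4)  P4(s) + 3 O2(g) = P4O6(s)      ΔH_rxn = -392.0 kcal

ΔH_rxn = -379.1 kcal

(1) as written: -307.0 kcal
(2) reversed: -1.3 kcal
(3) reversed: +713.2 kcal
(4) × 2: (2)·(-392.0) = -784.0 kcal
ΔH_rxn = (1)·(-307.0) + (-1)·(+1.3) + (-1)·(-713.2) + (2)·(-392.0) = -379.1 kcal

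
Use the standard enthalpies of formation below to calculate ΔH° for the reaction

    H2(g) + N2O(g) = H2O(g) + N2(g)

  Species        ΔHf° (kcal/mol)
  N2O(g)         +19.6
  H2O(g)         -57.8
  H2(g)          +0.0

ΔH° = -77.4 kcal/mol

Products: 1·(-57.8) + 1·(+0.0) = -57.8
Reactants: 1·(+0.0) + 1·(+19.6) = +19.6
ΔH° = (-57.8) − (+19.6) = -77.4 kcal/mol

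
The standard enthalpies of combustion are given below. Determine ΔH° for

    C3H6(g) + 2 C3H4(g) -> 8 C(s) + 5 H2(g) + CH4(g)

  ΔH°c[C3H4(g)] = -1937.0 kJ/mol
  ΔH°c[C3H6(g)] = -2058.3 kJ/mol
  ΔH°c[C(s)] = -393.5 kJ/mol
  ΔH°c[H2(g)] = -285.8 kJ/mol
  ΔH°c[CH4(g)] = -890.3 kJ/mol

ΔH° = -465.0 kJ/mol

Using ΔH = Σ nΔHc°(reactants) − Σ nΔHc°(products):
= [1·(-2058.3) + 2·(-1937.0)] − [8·(-393.5) + 5·(-285.8) + 1·(-890.3)]
= -465.0 kJ/mol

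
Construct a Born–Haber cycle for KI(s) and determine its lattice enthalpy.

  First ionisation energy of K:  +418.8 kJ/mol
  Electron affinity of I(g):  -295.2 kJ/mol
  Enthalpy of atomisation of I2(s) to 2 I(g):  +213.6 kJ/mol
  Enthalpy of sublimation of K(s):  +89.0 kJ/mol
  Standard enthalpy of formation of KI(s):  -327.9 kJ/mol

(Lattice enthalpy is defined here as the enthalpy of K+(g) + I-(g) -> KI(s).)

ΔHf° = 1·ΔHsub + 1·(ΣIE) + 1/2·D(I2) + 1·EA + U
-327.9 = 1·(+89.0) + 1·(+418.8) + 1/2·(+213.6) + 1·(-295.2) + U
U = -327.9 − (+319.4) = -647.3 kJ/mol

U = -647.3 kJ/mol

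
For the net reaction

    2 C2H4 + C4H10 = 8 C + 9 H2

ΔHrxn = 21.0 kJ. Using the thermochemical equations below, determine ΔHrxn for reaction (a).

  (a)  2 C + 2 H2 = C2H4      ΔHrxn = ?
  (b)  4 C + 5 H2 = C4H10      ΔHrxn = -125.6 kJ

(a) reversed and × 2: contributes −2·x
(b) reversed: +125.6 kJ
+21.0 = (+125.6) − 2·x
x = (+21.0 − (+125.6)) / (-2) = 52.3 kJ

ΔHrxn = 52.3 kJ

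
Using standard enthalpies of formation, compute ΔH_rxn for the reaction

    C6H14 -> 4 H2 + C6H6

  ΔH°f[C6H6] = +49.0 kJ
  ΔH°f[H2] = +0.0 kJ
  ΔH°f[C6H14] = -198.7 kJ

Products: 4·(+0.0) + 1·(+49.0) = +49.0
Reactants: 1·(-198.7) = -198.7
ΔH_rxn = (+49.0) − (-198.7) = 247.7 kJ

ΔH_rxn = 247.7 kJ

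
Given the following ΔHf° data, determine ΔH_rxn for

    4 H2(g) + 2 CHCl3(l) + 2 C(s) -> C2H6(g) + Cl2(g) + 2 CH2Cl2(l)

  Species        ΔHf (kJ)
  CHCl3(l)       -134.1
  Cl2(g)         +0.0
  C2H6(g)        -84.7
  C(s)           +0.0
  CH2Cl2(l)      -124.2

Products: 1·(-84.7) + 1·(+0.0) + 2·(-124.2) = -333.1
Reactants: 4·(+0.0) + 2·(-134.1) + 2·(+0.0) = -268.2
ΔH_rxn = (-333.1) − (-268.2) = -64.9 kJ

ΔH_rxn = -64.9 kJ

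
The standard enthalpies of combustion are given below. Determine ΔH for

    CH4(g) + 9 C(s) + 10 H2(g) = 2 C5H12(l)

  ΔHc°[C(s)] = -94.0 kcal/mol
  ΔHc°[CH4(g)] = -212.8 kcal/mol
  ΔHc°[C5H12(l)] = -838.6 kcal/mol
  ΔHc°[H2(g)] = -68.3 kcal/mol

With combustion enthalpies, reactants minus products:
= [1·(-212.8) + 9·(-94.0) + 10·(-68.3)] − [2·(-838.6)]
= -64.6 kcal/mol

ΔH = -64.6 kcal/mol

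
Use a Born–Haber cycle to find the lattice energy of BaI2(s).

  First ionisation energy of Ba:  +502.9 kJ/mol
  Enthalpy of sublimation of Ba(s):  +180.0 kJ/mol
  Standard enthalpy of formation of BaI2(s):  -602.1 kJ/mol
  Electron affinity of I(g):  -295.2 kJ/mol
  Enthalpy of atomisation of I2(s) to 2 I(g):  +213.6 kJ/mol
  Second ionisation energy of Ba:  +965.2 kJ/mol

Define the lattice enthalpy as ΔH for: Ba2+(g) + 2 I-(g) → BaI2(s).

U = -1873.4 kJ/mol

ΔHf° = 1·ΔHsub + 1·(ΣIE) + 1·D(I2) + 2·EA + U
-602.1 = 1·(+180.0) + 1·(+1468.1) + 1·(+213.6) + 2·(-295.2) + U
U = -602.1 − (+1271.3) = -1873.4 kJ/mol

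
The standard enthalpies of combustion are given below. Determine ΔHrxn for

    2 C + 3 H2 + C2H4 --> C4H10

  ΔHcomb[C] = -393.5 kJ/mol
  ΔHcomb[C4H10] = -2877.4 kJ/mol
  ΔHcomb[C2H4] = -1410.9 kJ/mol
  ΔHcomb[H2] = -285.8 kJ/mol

Using ΔH = Σ nΔHc°(reactants) − Σ nΔHc°(products):
= [2·(-393.5) + 3·(-285.8) + 1·(-1410.9)] − [1·(-2877.4)]
= -177.9 kJ/mol

ΔHrxn = -177.9 kJ/mol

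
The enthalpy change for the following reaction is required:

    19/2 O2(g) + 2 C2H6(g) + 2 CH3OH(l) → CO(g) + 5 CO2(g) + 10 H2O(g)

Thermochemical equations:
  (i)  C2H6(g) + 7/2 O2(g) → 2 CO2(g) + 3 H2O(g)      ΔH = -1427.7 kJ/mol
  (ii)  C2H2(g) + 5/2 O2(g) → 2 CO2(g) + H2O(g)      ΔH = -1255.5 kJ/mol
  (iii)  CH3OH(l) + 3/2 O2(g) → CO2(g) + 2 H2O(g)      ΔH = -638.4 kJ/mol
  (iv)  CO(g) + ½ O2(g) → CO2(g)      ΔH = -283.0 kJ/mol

(i) × 2: (2)·(-1427.7) = -2855.4 kJ/mol
(ii): not needed.
(iii) × 2: (2)·(-638.4) = -1276.8 kJ/mol
(iv) reversed: +283.0 kJ/mol
By Hess's law, ΔH = (2)·(-1427.7) + (2)·(-638.4) + (-1)·(-283.0) = -3849.2 kJ/mol

ΔH = -3849.2 kJ/mol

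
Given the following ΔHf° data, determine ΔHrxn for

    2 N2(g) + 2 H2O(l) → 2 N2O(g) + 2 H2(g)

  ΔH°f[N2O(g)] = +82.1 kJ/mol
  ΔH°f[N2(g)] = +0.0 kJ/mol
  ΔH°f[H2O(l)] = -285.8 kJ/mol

Products: 2·(+82.1) + 2·(+0.0) = +164.2
Reactants: 2·(+0.0) + 2·(-285.8) = -571.6
ΔHrxn = (+164.2) − (-571.6) = 735.8 kJ/mol

ΔHrxn = 735.8 kJ/mol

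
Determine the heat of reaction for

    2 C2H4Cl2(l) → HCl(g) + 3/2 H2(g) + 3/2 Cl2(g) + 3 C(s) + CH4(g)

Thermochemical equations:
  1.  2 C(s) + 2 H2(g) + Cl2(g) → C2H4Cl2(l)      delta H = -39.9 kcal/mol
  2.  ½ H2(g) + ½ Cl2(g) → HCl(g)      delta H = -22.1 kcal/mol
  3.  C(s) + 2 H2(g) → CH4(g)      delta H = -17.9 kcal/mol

delta H = 39.8 kcal/mol

eq. 1 reversed and × 2 (reverse to put C2H4Cl2(l) on the reactant side; scale by 2 for the 2 C2H4Cl2(l)): (-2)·(-39.9) = +79.8 kcal/mol
eq. 2 as written (HCl(g) already on the product side): -22.1 kcal/mol
eq. 3 as written (CH4(g) already on the product side): -17.9 kcal/mol
Since enthalpy is a state function, delta H = (+79.8) + (-22.1) + (-17.9) = 39.8 kcal/mol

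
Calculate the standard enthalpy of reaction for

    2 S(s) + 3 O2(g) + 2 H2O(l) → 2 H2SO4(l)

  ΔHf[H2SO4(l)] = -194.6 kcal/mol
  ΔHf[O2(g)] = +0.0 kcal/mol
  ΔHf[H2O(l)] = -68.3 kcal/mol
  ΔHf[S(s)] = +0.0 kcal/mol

ΔH_rxn = -252.6 kcal/mol

ΔH°rxn = Σ nΔHf°(products) − Σ nΔHf°(reactants).
Products: 2·(-194.6) = -389.2
Reactants: 2·(+0.0) + 3·(+0.0) + 2·(-68.3) = -136.6
ΔH_rxn = (-389.2) − (-136.6) = -252.6 kcal/mol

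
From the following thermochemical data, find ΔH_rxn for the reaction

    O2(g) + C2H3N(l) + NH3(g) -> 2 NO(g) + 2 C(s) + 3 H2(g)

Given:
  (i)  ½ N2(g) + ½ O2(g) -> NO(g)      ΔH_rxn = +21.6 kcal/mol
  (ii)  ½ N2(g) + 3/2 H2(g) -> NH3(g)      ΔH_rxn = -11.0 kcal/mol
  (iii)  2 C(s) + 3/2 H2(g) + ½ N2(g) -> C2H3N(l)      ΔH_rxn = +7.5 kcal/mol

ΔH_rxn = 46.7 kcal/mol

(i) × 2: (2)·(+21.6) = +43.2 kcal/mol
(ii) reversed: +11.0 kcal/mol
(iii) reversed: -7.5 kcal/mol
By Hess's law, ΔH_rxn = (2)·(+21.6) + (-1)·(-11.0) + (-1)·(+7.5) = 46.7 kcal/mol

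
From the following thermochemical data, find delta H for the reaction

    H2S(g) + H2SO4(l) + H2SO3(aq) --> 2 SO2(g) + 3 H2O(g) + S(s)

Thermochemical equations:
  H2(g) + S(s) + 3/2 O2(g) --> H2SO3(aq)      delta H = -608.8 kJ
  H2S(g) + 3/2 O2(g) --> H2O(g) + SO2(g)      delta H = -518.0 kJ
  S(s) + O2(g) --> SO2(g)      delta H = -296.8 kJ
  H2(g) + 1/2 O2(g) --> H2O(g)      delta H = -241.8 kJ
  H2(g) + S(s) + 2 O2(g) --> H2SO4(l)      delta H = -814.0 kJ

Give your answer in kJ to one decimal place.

delta H = 124.4 kJ

equation 1 reversed (reverse to put H2SO3(aq) on the reactant side): +608.8 kJ
equation 2 as written (H2S(g) already on the reactant side): -518.0 kJ
equation 3 as written: -296.8 kJ
equation 4 × 2: (2)·(-241.8) = -483.6 kJ
equation 5 reversed (reverse to put H2SO4(l) on the reactant side): +814.0 kJ
delta H = (+608.8) + (-518.0) + (-296.8) + (-483.6) + (+814.0) = 124.4 kJ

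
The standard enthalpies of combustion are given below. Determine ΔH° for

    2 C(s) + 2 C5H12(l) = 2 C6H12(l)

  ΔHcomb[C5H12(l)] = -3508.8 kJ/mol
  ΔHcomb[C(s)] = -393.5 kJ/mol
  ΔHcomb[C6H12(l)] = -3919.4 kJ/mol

Using ΔH = Σ nΔHc°(reactants) − Σ nΔHc°(products):
= [2·(-393.5) + 2·(-3508.8)] − [2·(-3919.4)]
= 34.2 kJ/mol

ΔH° = 34.2 kJ/mol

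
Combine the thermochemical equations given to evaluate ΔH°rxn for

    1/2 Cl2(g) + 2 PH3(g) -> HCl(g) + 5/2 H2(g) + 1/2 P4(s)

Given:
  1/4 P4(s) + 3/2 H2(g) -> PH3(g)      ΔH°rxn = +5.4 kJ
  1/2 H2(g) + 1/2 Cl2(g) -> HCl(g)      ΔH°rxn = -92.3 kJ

ΔH°rxn = -103.1 kJ

equation 1 reversed and × 2 (PH3(g) must end up as a reactant; scale by 2 for the 2 PH3(g)): (-2)·(+5.4) = -10.8 kJ
equation 2 as written (HCl(g) already on the product side): -92.3 kJ
ΔH°rxn = (-2)·(+5.4) + (1)·(-92.3) = -103.1 kJ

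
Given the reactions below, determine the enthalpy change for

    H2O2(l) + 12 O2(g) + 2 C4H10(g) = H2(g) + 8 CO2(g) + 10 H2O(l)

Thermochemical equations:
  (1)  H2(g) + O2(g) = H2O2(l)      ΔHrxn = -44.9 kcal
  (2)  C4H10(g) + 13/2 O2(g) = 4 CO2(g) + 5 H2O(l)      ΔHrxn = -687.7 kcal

ΔHrxn = -1330.5 kcal

(1) reversed: +44.9 kcal
(2) × 2: (2)·(-687.7) = -1375.4 kcal
ΔHrxn = (-1)·(-44.9) + (2)·(-687.7) = -1330.5 kcal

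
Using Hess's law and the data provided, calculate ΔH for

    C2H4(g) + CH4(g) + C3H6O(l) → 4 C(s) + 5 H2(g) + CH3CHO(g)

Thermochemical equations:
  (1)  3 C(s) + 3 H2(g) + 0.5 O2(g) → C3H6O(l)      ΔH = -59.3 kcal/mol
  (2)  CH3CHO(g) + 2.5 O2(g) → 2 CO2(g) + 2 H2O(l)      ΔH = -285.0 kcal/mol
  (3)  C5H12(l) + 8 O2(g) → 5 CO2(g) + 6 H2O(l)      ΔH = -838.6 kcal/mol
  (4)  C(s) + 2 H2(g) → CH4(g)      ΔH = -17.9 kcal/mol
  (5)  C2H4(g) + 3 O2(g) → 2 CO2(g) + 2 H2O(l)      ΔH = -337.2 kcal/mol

(1) reversed (C3H6O(l) must end up as a reactant): +59.3 kcal/mol
(2) reversed (CH3CHO(g) must end up as a product): +285.0 kcal/mol
(3): not needed (C5H12(l) appears nowhere else).
(4) reversed (reverse to put CH4(g) on the reactant side): +17.9 kcal/mol
(5) as written (C2H4(g) already on the reactant side): -337.2 kcal/mol
Since enthalpy is a state function, ΔH = (+59.3) + (+285.0) + (+17.9) + (-337.2) = 25.0 kcal/mol

ΔH = 25.0 kcal/mol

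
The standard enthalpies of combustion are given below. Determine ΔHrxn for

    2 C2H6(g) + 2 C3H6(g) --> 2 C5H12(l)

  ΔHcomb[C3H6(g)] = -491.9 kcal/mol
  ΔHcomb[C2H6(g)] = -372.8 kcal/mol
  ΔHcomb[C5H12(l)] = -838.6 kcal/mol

ΔHrxn = -52.2 kcal/mol

Using ΔH = Σ nΔHc°(reactants) − Σ nΔHc°(products):
= [2·(-372.8) + 2·(-491.9)] − [2·(-838.6)]
= -52.2 kcal/mol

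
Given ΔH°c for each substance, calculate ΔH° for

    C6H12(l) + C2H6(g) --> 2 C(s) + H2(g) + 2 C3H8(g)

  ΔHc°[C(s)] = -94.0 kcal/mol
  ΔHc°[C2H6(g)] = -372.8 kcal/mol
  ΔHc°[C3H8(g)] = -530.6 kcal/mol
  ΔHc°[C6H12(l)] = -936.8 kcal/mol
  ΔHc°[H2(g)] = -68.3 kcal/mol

Using ΔH = Σ nΔHc°(reactants) − Σ nΔHc°(products):
= [1·(-936.8) + 1·(-372.8)] − [2·(-94.0) + 1·(-68.3) + 2·(-530.6)]
= 7.9 kcal/mol

ΔH° = 7.9 kcal/mol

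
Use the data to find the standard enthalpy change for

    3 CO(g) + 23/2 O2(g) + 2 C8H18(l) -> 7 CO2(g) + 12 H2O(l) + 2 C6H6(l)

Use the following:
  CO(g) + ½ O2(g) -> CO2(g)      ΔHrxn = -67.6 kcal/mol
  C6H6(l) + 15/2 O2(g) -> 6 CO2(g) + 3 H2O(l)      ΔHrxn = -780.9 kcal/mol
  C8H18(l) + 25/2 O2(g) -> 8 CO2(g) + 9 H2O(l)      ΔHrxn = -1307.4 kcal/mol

ΔHrxn = -1255.8 kcal/mol

equation 1 × 3: (3)·(-67.6) = -202.8 kcal/mol
equation 2 reversed and × 2: (-2)·(-780.9) = +1561.8 kcal/mol
equation 3 × 2: (2)·(-1307.4) = -2614.8 kcal/mol
Since enthalpy is a state function, ΔHrxn = (-202.8) + (+1561.8) + (-2614.8) = -1255.8 kcal/mol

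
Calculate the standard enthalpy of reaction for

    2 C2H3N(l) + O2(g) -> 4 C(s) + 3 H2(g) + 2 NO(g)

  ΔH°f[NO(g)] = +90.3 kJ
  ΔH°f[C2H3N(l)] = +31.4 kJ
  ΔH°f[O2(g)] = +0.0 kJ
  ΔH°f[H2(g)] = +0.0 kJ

ΔHrxn = 117.8 kJ

Products: 4·(+0.0) + 3·(+0.0) + 2·(+90.3) = +180.6
Reactants: 2·(+31.4) + 1·(+0.0) = +62.8
ΔHrxn = (+180.6) − (+62.8) = 117.8 kJ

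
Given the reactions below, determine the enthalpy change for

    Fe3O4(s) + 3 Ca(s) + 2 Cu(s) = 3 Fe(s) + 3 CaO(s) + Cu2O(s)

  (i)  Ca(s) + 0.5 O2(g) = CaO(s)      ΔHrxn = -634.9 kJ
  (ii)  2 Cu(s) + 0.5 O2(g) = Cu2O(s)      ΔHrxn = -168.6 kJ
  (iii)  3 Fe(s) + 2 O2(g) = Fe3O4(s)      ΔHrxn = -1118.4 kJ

(i) × 3: (3)·(-634.9) = -1904.7 kJ
(ii) as written: -168.6 kJ
(iii) reversed: +1118.4 kJ
ΔHrxn = (-1904.7) + (-168.6) + (+1118.4) = -954.9 kJ

ΔHrxn = -954.9 kJ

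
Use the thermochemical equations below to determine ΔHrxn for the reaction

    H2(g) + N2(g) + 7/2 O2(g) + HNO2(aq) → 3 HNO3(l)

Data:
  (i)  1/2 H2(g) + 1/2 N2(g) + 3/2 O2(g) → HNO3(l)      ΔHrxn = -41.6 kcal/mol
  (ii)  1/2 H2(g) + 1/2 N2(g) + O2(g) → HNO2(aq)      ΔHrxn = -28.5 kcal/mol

ΔHrxn = -96.3 kcal/mol

(i) × 3 (scale by 3 for the 3 HNO3(l)): (3)·(-41.6) = -124.8 kcal/mol
(ii) reversed (reverse to put HNO2(aq) on the reactant side): +28.5 kcal/mol
Combining the equations, ΔHrxn = (-124.8) + (+28.5) = -96.3 kcal/mol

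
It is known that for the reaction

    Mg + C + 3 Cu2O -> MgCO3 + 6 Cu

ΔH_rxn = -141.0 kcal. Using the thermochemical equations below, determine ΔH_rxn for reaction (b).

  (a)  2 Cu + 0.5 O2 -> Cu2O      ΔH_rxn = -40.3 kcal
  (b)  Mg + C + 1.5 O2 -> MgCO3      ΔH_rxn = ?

(a) reversed and × 3: (-3)·(-40.3) = +120.9 kcal
(b) as written: contributes x
-141.0 = (+120.9) + x
x = (-141.0 − (+120.9)) / (1) = -261.9 kcal

ΔH_rxn = -261.9 kcal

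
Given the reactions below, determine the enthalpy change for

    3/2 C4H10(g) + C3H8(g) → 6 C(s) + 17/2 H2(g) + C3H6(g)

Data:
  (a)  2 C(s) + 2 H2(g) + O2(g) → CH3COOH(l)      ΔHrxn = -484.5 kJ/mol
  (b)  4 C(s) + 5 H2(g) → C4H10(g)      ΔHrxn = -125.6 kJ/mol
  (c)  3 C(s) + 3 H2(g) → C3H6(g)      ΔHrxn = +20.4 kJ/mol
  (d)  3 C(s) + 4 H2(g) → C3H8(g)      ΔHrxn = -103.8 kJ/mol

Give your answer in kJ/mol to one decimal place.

ΔHrxn = 312.6 kJ/mol

(a): not needed (CH3COOH(l) appears nowhere else).
(b) reversed and × 3/2 (C4H10(g) must end up as a reactant; scale by 3/2 for the 3/2 C4H10(g)): (-3/2)·(-125.6) = +188.4 kJ/mol
(c) as written (C3H6(g) already on the product side): +20.4 kJ/mol
(d) reversed (C3H8(g) must end up as a reactant): +103.8 kJ/mol
ΔHrxn = (+188.4) + (+20.4) + (+103.8) = 312.6 kJ/mol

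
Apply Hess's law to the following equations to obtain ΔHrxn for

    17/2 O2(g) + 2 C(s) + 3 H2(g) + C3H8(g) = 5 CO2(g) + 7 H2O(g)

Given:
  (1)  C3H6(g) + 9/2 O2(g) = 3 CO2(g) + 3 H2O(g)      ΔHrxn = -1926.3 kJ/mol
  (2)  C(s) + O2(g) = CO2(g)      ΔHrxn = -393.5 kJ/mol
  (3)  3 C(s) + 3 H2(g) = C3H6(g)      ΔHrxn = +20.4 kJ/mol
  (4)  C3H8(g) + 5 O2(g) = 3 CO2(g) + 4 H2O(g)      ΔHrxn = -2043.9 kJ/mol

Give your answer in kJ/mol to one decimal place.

(1) as written: -1926.3 kJ/mol
(2) reversed: +393.5 kJ/mol
(3) as written (H2(g) already on the reactant side): +20.4 kJ/mol
(4) as written (C3H8(g) already on the reactant side): -2043.9 kJ/mol
ΔHrxn = (-1926.3) + (+393.5) + (+20.4) + (-2043.9) = -3556.3 kJ/mol

ΔHrxn = -3556.3 kJ/mol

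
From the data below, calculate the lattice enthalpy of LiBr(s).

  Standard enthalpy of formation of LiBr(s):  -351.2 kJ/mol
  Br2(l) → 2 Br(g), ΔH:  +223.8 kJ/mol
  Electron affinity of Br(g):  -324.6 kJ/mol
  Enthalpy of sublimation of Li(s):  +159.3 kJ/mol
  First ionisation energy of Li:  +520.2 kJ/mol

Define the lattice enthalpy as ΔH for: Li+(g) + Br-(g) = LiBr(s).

U = -818.0 kJ/mol

ΔHf° = 1·ΔHsub + 1·(ΣIE) + 1/2·D(Br2) + 1·EA + U
-351.2 = 1·(+159.3) + 1·(+520.2) + 1/2·(+223.8) + 1·(-324.6) + U
U = -351.2 − (+466.8) = -818.0 kJ/mol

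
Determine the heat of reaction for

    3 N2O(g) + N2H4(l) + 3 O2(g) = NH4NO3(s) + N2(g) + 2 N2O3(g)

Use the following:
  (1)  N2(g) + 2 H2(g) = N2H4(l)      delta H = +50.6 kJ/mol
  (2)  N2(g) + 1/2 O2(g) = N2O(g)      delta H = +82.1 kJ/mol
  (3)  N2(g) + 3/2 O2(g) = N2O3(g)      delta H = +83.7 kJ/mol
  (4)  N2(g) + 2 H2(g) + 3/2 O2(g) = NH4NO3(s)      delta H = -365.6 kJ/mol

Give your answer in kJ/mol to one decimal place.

(1) reversed (N2H4(l) must end up as a reactant): -50.6 kJ/mol
(2) reversed and × 3 (N2O(g) must end up as a reactant; scale by 3 for the 3 N2O(g)): (-3)·(+82.1) = -246.3 kJ/mol
(3) × 2 (×2 to match 2 N2O3(g) in the target): (2)·(+83.7) = +167.4 kJ/mol
(4) as written (NH4NO3(s) already on the product side): -365.6 kJ/mol
delta H = (-1)·(+50.6) + (-3)·(+82.1) + (2)·(+83.7) + (1)·(-365.6) = -495.1 kJ/mol

delta H = -495.1 kJ/mol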